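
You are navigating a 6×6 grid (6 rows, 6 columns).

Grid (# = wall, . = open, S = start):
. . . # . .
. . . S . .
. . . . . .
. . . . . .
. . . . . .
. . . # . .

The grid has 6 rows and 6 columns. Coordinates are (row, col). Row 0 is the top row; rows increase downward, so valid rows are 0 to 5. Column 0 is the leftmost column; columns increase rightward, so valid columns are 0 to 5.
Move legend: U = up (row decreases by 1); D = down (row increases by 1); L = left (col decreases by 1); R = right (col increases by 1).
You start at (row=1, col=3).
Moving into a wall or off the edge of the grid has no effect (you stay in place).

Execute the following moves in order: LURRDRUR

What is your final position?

Answer: Final position: (row=1, col=4)

Derivation:
Start: (row=1, col=3)
  L (left): (row=1, col=3) -> (row=1, col=2)
  U (up): (row=1, col=2) -> (row=0, col=2)
  R (right): blocked, stay at (row=0, col=2)
  R (right): blocked, stay at (row=0, col=2)
  D (down): (row=0, col=2) -> (row=1, col=2)
  R (right): (row=1, col=2) -> (row=1, col=3)
  U (up): blocked, stay at (row=1, col=3)
  R (right): (row=1, col=3) -> (row=1, col=4)
Final: (row=1, col=4)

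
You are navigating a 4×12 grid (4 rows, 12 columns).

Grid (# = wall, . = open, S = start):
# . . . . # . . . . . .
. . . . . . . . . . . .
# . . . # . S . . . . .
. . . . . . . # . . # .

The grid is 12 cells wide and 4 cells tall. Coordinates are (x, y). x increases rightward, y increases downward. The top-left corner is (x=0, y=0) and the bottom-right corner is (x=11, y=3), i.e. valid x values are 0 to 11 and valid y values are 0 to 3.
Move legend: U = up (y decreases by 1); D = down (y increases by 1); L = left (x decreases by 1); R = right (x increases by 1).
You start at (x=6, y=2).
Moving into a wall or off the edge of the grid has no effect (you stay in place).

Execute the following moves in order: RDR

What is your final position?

Start: (x=6, y=2)
  R (right): (x=6, y=2) -> (x=7, y=2)
  D (down): blocked, stay at (x=7, y=2)
  R (right): (x=7, y=2) -> (x=8, y=2)
Final: (x=8, y=2)

Answer: Final position: (x=8, y=2)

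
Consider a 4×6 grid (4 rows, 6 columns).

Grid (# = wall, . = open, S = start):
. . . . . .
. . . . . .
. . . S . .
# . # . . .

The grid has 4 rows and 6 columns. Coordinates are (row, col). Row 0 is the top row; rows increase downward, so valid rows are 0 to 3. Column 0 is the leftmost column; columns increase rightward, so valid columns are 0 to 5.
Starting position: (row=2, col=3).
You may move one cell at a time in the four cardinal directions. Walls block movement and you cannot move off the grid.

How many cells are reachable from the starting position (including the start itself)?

BFS flood-fill from (row=2, col=3):
  Distance 0: (row=2, col=3)
  Distance 1: (row=1, col=3), (row=2, col=2), (row=2, col=4), (row=3, col=3)
  Distance 2: (row=0, col=3), (row=1, col=2), (row=1, col=4), (row=2, col=1), (row=2, col=5), (row=3, col=4)
  Distance 3: (row=0, col=2), (row=0, col=4), (row=1, col=1), (row=1, col=5), (row=2, col=0), (row=3, col=1), (row=3, col=5)
  Distance 4: (row=0, col=1), (row=0, col=5), (row=1, col=0)
  Distance 5: (row=0, col=0)
Total reachable: 22 (grid has 22 open cells total)

Answer: Reachable cells: 22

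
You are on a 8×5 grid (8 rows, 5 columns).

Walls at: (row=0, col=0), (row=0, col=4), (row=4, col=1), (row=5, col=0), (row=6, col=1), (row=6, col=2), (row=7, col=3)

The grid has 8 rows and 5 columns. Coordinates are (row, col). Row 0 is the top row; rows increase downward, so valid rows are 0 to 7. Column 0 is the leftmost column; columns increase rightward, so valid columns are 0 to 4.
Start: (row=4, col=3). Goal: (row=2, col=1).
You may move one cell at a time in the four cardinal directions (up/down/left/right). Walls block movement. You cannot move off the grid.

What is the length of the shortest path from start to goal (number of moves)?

BFS from (row=4, col=3) until reaching (row=2, col=1):
  Distance 0: (row=4, col=3)
  Distance 1: (row=3, col=3), (row=4, col=2), (row=4, col=4), (row=5, col=3)
  Distance 2: (row=2, col=3), (row=3, col=2), (row=3, col=4), (row=5, col=2), (row=5, col=4), (row=6, col=3)
  Distance 3: (row=1, col=3), (row=2, col=2), (row=2, col=4), (row=3, col=1), (row=5, col=1), (row=6, col=4)
  Distance 4: (row=0, col=3), (row=1, col=2), (row=1, col=4), (row=2, col=1), (row=3, col=0), (row=7, col=4)  <- goal reached here
One shortest path (4 moves): (row=4, col=3) -> (row=4, col=2) -> (row=3, col=2) -> (row=3, col=1) -> (row=2, col=1)

Answer: Shortest path length: 4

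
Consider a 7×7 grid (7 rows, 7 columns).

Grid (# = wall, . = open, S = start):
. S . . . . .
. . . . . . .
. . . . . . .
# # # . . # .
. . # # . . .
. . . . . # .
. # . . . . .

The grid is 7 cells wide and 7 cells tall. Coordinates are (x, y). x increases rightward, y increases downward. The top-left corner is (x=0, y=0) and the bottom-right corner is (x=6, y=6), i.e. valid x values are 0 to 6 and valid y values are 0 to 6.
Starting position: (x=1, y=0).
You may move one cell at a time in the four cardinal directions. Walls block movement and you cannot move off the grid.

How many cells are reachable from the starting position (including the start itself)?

BFS flood-fill from (x=1, y=0):
  Distance 0: (x=1, y=0)
  Distance 1: (x=0, y=0), (x=2, y=0), (x=1, y=1)
  Distance 2: (x=3, y=0), (x=0, y=1), (x=2, y=1), (x=1, y=2)
  Distance 3: (x=4, y=0), (x=3, y=1), (x=0, y=2), (x=2, y=2)
  Distance 4: (x=5, y=0), (x=4, y=1), (x=3, y=2)
  Distance 5: (x=6, y=0), (x=5, y=1), (x=4, y=2), (x=3, y=3)
  Distance 6: (x=6, y=1), (x=5, y=2), (x=4, y=3)
  Distance 7: (x=6, y=2), (x=4, y=4)
  Distance 8: (x=6, y=3), (x=5, y=4), (x=4, y=5)
  Distance 9: (x=6, y=4), (x=3, y=5), (x=4, y=6)
  Distance 10: (x=2, y=5), (x=6, y=5), (x=3, y=6), (x=5, y=6)
  Distance 11: (x=1, y=5), (x=2, y=6), (x=6, y=6)
  Distance 12: (x=1, y=4), (x=0, y=5)
  Distance 13: (x=0, y=4), (x=0, y=6)
Total reachable: 41 (grid has 41 open cells total)

Answer: Reachable cells: 41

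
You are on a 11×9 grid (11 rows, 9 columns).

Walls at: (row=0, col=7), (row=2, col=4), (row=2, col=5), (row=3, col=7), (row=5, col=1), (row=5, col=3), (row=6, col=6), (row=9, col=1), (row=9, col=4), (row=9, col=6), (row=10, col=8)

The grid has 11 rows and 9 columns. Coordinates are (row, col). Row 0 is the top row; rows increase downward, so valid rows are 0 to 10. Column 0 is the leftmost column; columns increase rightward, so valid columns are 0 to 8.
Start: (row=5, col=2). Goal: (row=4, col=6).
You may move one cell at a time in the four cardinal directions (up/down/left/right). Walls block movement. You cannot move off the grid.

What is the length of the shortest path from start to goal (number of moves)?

BFS from (row=5, col=2) until reaching (row=4, col=6):
  Distance 0: (row=5, col=2)
  Distance 1: (row=4, col=2), (row=6, col=2)
  Distance 2: (row=3, col=2), (row=4, col=1), (row=4, col=3), (row=6, col=1), (row=6, col=3), (row=7, col=2)
  Distance 3: (row=2, col=2), (row=3, col=1), (row=3, col=3), (row=4, col=0), (row=4, col=4), (row=6, col=0), (row=6, col=4), (row=7, col=1), (row=7, col=3), (row=8, col=2)
  Distance 4: (row=1, col=2), (row=2, col=1), (row=2, col=3), (row=3, col=0), (row=3, col=4), (row=4, col=5), (row=5, col=0), (row=5, col=4), (row=6, col=5), (row=7, col=0), (row=7, col=4), (row=8, col=1), (row=8, col=3), (row=9, col=2)
  Distance 5: (row=0, col=2), (row=1, col=1), (row=1, col=3), (row=2, col=0), (row=3, col=5), (row=4, col=6), (row=5, col=5), (row=7, col=5), (row=8, col=0), (row=8, col=4), (row=9, col=3), (row=10, col=2)  <- goal reached here
One shortest path (5 moves): (row=5, col=2) -> (row=4, col=2) -> (row=4, col=3) -> (row=4, col=4) -> (row=4, col=5) -> (row=4, col=6)

Answer: Shortest path length: 5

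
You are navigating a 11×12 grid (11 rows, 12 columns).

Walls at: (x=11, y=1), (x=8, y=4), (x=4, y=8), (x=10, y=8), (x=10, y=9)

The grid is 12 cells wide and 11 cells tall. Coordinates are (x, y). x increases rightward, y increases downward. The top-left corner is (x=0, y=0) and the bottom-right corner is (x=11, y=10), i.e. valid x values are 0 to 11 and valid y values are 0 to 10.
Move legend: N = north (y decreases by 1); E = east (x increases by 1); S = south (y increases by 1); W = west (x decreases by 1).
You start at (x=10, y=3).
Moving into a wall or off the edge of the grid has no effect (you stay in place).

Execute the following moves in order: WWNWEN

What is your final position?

Start: (x=10, y=3)
  W (west): (x=10, y=3) -> (x=9, y=3)
  W (west): (x=9, y=3) -> (x=8, y=3)
  N (north): (x=8, y=3) -> (x=8, y=2)
  W (west): (x=8, y=2) -> (x=7, y=2)
  E (east): (x=7, y=2) -> (x=8, y=2)
  N (north): (x=8, y=2) -> (x=8, y=1)
Final: (x=8, y=1)

Answer: Final position: (x=8, y=1)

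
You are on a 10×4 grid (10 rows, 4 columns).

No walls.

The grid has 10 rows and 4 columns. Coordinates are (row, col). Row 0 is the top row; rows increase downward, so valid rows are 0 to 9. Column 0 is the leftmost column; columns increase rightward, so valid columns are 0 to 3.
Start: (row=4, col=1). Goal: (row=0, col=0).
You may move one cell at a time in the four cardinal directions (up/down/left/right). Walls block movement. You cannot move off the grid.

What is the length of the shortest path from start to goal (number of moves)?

BFS from (row=4, col=1) until reaching (row=0, col=0):
  Distance 0: (row=4, col=1)
  Distance 1: (row=3, col=1), (row=4, col=0), (row=4, col=2), (row=5, col=1)
  Distance 2: (row=2, col=1), (row=3, col=0), (row=3, col=2), (row=4, col=3), (row=5, col=0), (row=5, col=2), (row=6, col=1)
  Distance 3: (row=1, col=1), (row=2, col=0), (row=2, col=2), (row=3, col=3), (row=5, col=3), (row=6, col=0), (row=6, col=2), (row=7, col=1)
  Distance 4: (row=0, col=1), (row=1, col=0), (row=1, col=2), (row=2, col=3), (row=6, col=3), (row=7, col=0), (row=7, col=2), (row=8, col=1)
  Distance 5: (row=0, col=0), (row=0, col=2), (row=1, col=3), (row=7, col=3), (row=8, col=0), (row=8, col=2), (row=9, col=1)  <- goal reached here
One shortest path (5 moves): (row=4, col=1) -> (row=4, col=0) -> (row=3, col=0) -> (row=2, col=0) -> (row=1, col=0) -> (row=0, col=0)

Answer: Shortest path length: 5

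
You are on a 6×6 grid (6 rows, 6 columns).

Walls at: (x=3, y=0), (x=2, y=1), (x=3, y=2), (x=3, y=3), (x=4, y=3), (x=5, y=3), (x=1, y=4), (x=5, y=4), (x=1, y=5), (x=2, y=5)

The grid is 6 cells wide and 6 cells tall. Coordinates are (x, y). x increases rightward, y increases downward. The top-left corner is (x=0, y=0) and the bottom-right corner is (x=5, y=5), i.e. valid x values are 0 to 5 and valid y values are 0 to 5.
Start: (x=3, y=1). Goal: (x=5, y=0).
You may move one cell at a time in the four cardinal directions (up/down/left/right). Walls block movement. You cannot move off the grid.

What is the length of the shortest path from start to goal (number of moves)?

BFS from (x=3, y=1) until reaching (x=5, y=0):
  Distance 0: (x=3, y=1)
  Distance 1: (x=4, y=1)
  Distance 2: (x=4, y=0), (x=5, y=1), (x=4, y=2)
  Distance 3: (x=5, y=0), (x=5, y=2)  <- goal reached here
One shortest path (3 moves): (x=3, y=1) -> (x=4, y=1) -> (x=5, y=1) -> (x=5, y=0)

Answer: Shortest path length: 3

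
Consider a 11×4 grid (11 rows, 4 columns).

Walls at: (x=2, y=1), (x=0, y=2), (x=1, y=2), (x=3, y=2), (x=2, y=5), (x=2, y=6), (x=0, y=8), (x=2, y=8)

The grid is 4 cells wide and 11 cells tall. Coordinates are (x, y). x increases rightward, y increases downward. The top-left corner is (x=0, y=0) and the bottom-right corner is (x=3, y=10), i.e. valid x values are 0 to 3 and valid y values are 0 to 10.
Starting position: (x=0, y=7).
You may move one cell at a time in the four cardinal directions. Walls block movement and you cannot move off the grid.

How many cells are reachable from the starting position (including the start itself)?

BFS flood-fill from (x=0, y=7):
  Distance 0: (x=0, y=7)
  Distance 1: (x=0, y=6), (x=1, y=7)
  Distance 2: (x=0, y=5), (x=1, y=6), (x=2, y=7), (x=1, y=8)
  Distance 3: (x=0, y=4), (x=1, y=5), (x=3, y=7), (x=1, y=9)
  Distance 4: (x=0, y=3), (x=1, y=4), (x=3, y=6), (x=3, y=8), (x=0, y=9), (x=2, y=9), (x=1, y=10)
  Distance 5: (x=1, y=3), (x=2, y=4), (x=3, y=5), (x=3, y=9), (x=0, y=10), (x=2, y=10)
  Distance 6: (x=2, y=3), (x=3, y=4), (x=3, y=10)
  Distance 7: (x=2, y=2), (x=3, y=3)
Total reachable: 29 (grid has 36 open cells total)

Answer: Reachable cells: 29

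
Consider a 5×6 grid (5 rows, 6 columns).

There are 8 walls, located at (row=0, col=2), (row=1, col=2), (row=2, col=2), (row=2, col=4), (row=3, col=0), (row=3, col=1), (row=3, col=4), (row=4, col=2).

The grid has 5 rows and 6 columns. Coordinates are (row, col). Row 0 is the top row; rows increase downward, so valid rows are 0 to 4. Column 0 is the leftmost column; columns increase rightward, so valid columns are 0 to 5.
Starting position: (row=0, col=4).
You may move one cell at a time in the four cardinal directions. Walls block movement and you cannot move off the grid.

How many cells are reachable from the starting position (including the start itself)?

BFS flood-fill from (row=0, col=4):
  Distance 0: (row=0, col=4)
  Distance 1: (row=0, col=3), (row=0, col=5), (row=1, col=4)
  Distance 2: (row=1, col=3), (row=1, col=5)
  Distance 3: (row=2, col=3), (row=2, col=5)
  Distance 4: (row=3, col=3), (row=3, col=5)
  Distance 5: (row=3, col=2), (row=4, col=3), (row=4, col=5)
  Distance 6: (row=4, col=4)
Total reachable: 14 (grid has 22 open cells total)

Answer: Reachable cells: 14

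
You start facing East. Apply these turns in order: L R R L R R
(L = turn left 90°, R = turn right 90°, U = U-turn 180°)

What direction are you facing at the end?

Answer: Final heading: West

Derivation:
Start: East
  L (left (90° counter-clockwise)) -> North
  R (right (90° clockwise)) -> East
  R (right (90° clockwise)) -> South
  L (left (90° counter-clockwise)) -> East
  R (right (90° clockwise)) -> South
  R (right (90° clockwise)) -> West
Final: West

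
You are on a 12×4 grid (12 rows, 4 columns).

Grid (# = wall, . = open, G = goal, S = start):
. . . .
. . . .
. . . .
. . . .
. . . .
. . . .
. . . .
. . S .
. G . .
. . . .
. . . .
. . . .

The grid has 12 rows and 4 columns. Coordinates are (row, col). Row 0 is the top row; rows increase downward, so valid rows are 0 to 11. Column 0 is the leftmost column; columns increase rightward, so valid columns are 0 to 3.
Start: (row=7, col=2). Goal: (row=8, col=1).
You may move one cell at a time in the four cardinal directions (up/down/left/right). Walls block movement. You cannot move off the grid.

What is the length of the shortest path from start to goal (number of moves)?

BFS from (row=7, col=2) until reaching (row=8, col=1):
  Distance 0: (row=7, col=2)
  Distance 1: (row=6, col=2), (row=7, col=1), (row=7, col=3), (row=8, col=2)
  Distance 2: (row=5, col=2), (row=6, col=1), (row=6, col=3), (row=7, col=0), (row=8, col=1), (row=8, col=3), (row=9, col=2)  <- goal reached here
One shortest path (2 moves): (row=7, col=2) -> (row=7, col=1) -> (row=8, col=1)

Answer: Shortest path length: 2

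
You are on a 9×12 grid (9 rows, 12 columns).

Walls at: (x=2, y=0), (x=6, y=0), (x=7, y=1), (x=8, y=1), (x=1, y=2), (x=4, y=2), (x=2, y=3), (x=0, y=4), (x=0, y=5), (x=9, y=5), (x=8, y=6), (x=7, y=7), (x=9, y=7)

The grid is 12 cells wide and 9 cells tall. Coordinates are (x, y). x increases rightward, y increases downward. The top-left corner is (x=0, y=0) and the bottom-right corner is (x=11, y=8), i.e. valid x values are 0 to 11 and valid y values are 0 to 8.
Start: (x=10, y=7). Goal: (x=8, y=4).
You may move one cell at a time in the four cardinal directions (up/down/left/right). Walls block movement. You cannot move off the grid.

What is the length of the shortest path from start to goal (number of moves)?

Answer: Shortest path length: 5

Derivation:
BFS from (x=10, y=7) until reaching (x=8, y=4):
  Distance 0: (x=10, y=7)
  Distance 1: (x=10, y=6), (x=11, y=7), (x=10, y=8)
  Distance 2: (x=10, y=5), (x=9, y=6), (x=11, y=6), (x=9, y=8), (x=11, y=8)
  Distance 3: (x=10, y=4), (x=11, y=5), (x=8, y=8)
  Distance 4: (x=10, y=3), (x=9, y=4), (x=11, y=4), (x=8, y=7), (x=7, y=8)
  Distance 5: (x=10, y=2), (x=9, y=3), (x=11, y=3), (x=8, y=4), (x=6, y=8)  <- goal reached here
One shortest path (5 moves): (x=10, y=7) -> (x=10, y=6) -> (x=10, y=5) -> (x=10, y=4) -> (x=9, y=4) -> (x=8, y=4)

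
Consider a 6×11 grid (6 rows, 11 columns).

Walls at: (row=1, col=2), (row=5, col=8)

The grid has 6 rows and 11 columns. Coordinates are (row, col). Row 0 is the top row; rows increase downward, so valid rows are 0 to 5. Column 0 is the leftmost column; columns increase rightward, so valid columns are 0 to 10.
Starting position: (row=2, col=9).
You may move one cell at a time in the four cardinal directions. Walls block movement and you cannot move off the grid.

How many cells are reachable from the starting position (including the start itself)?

Answer: Reachable cells: 64

Derivation:
BFS flood-fill from (row=2, col=9):
  Distance 0: (row=2, col=9)
  Distance 1: (row=1, col=9), (row=2, col=8), (row=2, col=10), (row=3, col=9)
  Distance 2: (row=0, col=9), (row=1, col=8), (row=1, col=10), (row=2, col=7), (row=3, col=8), (row=3, col=10), (row=4, col=9)
  Distance 3: (row=0, col=8), (row=0, col=10), (row=1, col=7), (row=2, col=6), (row=3, col=7), (row=4, col=8), (row=4, col=10), (row=5, col=9)
  Distance 4: (row=0, col=7), (row=1, col=6), (row=2, col=5), (row=3, col=6), (row=4, col=7), (row=5, col=10)
  Distance 5: (row=0, col=6), (row=1, col=5), (row=2, col=4), (row=3, col=5), (row=4, col=6), (row=5, col=7)
  Distance 6: (row=0, col=5), (row=1, col=4), (row=2, col=3), (row=3, col=4), (row=4, col=5), (row=5, col=6)
  Distance 7: (row=0, col=4), (row=1, col=3), (row=2, col=2), (row=3, col=3), (row=4, col=4), (row=5, col=5)
  Distance 8: (row=0, col=3), (row=2, col=1), (row=3, col=2), (row=4, col=3), (row=5, col=4)
  Distance 9: (row=0, col=2), (row=1, col=1), (row=2, col=0), (row=3, col=1), (row=4, col=2), (row=5, col=3)
  Distance 10: (row=0, col=1), (row=1, col=0), (row=3, col=0), (row=4, col=1), (row=5, col=2)
  Distance 11: (row=0, col=0), (row=4, col=0), (row=5, col=1)
  Distance 12: (row=5, col=0)
Total reachable: 64 (grid has 64 open cells total)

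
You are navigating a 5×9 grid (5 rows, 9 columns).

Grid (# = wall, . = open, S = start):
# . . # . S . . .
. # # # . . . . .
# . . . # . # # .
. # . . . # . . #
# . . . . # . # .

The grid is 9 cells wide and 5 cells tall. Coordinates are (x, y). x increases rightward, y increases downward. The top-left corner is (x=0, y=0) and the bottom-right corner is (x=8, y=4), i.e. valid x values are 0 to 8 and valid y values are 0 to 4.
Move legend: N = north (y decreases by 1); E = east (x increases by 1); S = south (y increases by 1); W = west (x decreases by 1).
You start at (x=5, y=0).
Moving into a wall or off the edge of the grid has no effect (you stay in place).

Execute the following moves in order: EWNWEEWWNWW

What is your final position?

Start: (x=5, y=0)
  E (east): (x=5, y=0) -> (x=6, y=0)
  W (west): (x=6, y=0) -> (x=5, y=0)
  N (north): blocked, stay at (x=5, y=0)
  W (west): (x=5, y=0) -> (x=4, y=0)
  E (east): (x=4, y=0) -> (x=5, y=0)
  E (east): (x=5, y=0) -> (x=6, y=0)
  W (west): (x=6, y=0) -> (x=5, y=0)
  W (west): (x=5, y=0) -> (x=4, y=0)
  N (north): blocked, stay at (x=4, y=0)
  W (west): blocked, stay at (x=4, y=0)
  W (west): blocked, stay at (x=4, y=0)
Final: (x=4, y=0)

Answer: Final position: (x=4, y=0)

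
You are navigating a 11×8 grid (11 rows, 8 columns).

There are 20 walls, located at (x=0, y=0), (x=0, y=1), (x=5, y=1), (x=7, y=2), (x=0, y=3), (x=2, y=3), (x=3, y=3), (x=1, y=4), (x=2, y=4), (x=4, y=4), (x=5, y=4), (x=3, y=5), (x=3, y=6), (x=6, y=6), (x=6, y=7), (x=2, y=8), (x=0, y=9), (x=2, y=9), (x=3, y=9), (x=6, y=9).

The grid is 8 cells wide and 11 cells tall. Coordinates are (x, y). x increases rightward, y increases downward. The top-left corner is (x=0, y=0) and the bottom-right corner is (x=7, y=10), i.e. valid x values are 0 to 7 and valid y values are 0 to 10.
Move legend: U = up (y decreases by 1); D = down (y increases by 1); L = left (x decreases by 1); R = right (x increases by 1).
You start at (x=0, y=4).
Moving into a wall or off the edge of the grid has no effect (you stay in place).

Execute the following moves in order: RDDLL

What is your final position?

Start: (x=0, y=4)
  R (right): blocked, stay at (x=0, y=4)
  D (down): (x=0, y=4) -> (x=0, y=5)
  D (down): (x=0, y=5) -> (x=0, y=6)
  L (left): blocked, stay at (x=0, y=6)
  L (left): blocked, stay at (x=0, y=6)
Final: (x=0, y=6)

Answer: Final position: (x=0, y=6)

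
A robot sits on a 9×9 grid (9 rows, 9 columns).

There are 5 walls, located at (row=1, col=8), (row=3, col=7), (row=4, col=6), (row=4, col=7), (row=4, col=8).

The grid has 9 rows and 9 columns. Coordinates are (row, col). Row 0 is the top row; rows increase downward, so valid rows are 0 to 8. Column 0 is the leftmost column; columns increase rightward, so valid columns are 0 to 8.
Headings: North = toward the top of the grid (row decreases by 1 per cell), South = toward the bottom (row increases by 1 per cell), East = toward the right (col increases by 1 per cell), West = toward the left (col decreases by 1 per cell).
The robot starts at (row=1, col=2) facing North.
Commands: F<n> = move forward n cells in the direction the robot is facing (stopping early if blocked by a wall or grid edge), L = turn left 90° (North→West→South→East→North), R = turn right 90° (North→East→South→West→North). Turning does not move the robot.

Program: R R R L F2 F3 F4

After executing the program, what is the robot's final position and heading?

Answer: Final position: (row=8, col=2), facing South

Derivation:
Start: (row=1, col=2), facing North
  R: turn right, now facing East
  R: turn right, now facing South
  R: turn right, now facing West
  L: turn left, now facing South
  F2: move forward 2, now at (row=3, col=2)
  F3: move forward 3, now at (row=6, col=2)
  F4: move forward 2/4 (blocked), now at (row=8, col=2)
Final: (row=8, col=2), facing South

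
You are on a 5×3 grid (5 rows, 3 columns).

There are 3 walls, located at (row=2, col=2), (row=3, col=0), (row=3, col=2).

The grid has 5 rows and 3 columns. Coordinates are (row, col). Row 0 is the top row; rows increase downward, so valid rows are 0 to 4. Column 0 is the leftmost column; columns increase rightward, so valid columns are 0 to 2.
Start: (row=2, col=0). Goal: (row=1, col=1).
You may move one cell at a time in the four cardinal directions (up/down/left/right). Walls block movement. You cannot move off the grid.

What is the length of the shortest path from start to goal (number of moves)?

Answer: Shortest path length: 2

Derivation:
BFS from (row=2, col=0) until reaching (row=1, col=1):
  Distance 0: (row=2, col=0)
  Distance 1: (row=1, col=0), (row=2, col=1)
  Distance 2: (row=0, col=0), (row=1, col=1), (row=3, col=1)  <- goal reached here
One shortest path (2 moves): (row=2, col=0) -> (row=2, col=1) -> (row=1, col=1)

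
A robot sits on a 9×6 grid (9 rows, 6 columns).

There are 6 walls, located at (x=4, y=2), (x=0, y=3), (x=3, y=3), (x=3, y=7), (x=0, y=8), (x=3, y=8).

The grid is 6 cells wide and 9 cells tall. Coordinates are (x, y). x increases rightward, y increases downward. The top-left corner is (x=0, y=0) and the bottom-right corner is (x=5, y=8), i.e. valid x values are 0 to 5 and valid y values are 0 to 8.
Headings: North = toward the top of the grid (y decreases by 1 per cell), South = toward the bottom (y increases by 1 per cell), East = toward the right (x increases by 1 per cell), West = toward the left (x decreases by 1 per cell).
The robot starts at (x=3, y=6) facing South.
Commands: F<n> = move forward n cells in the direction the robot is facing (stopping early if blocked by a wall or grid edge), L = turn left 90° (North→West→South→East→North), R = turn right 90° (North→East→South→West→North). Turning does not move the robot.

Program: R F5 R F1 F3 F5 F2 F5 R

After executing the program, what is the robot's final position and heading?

Answer: Final position: (x=0, y=4), facing East

Derivation:
Start: (x=3, y=6), facing South
  R: turn right, now facing West
  F5: move forward 3/5 (blocked), now at (x=0, y=6)
  R: turn right, now facing North
  F1: move forward 1, now at (x=0, y=5)
  F3: move forward 1/3 (blocked), now at (x=0, y=4)
  F5: move forward 0/5 (blocked), now at (x=0, y=4)
  F2: move forward 0/2 (blocked), now at (x=0, y=4)
  F5: move forward 0/5 (blocked), now at (x=0, y=4)
  R: turn right, now facing East
Final: (x=0, y=4), facing East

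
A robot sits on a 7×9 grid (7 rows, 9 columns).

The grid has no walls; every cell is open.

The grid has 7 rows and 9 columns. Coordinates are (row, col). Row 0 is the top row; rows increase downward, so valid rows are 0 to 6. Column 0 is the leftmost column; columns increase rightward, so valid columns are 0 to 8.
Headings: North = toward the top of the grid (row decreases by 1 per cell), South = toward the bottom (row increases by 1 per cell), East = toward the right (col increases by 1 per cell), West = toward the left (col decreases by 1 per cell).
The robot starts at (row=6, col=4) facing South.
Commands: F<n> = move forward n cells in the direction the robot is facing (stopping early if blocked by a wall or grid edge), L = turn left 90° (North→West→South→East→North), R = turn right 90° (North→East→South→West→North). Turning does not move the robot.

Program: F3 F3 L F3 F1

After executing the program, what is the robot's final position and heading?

Answer: Final position: (row=6, col=8), facing East

Derivation:
Start: (row=6, col=4), facing South
  F3: move forward 0/3 (blocked), now at (row=6, col=4)
  F3: move forward 0/3 (blocked), now at (row=6, col=4)
  L: turn left, now facing East
  F3: move forward 3, now at (row=6, col=7)
  F1: move forward 1, now at (row=6, col=8)
Final: (row=6, col=8), facing East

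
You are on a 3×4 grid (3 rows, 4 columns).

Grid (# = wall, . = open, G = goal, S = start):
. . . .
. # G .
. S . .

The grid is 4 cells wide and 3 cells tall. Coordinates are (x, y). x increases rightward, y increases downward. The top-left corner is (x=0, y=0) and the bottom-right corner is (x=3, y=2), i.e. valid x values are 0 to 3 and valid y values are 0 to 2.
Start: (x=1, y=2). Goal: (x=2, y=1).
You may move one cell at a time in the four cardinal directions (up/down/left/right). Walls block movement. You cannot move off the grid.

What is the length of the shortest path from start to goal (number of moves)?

Answer: Shortest path length: 2

Derivation:
BFS from (x=1, y=2) until reaching (x=2, y=1):
  Distance 0: (x=1, y=2)
  Distance 1: (x=0, y=2), (x=2, y=2)
  Distance 2: (x=0, y=1), (x=2, y=1), (x=3, y=2)  <- goal reached here
One shortest path (2 moves): (x=1, y=2) -> (x=2, y=2) -> (x=2, y=1)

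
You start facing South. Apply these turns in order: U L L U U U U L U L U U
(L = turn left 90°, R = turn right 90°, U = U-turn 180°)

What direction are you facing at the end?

Answer: Final heading: South

Derivation:
Start: South
  U (U-turn (180°)) -> North
  L (left (90° counter-clockwise)) -> West
  L (left (90° counter-clockwise)) -> South
  U (U-turn (180°)) -> North
  U (U-turn (180°)) -> South
  U (U-turn (180°)) -> North
  U (U-turn (180°)) -> South
  L (left (90° counter-clockwise)) -> East
  U (U-turn (180°)) -> West
  L (left (90° counter-clockwise)) -> South
  U (U-turn (180°)) -> North
  U (U-turn (180°)) -> South
Final: South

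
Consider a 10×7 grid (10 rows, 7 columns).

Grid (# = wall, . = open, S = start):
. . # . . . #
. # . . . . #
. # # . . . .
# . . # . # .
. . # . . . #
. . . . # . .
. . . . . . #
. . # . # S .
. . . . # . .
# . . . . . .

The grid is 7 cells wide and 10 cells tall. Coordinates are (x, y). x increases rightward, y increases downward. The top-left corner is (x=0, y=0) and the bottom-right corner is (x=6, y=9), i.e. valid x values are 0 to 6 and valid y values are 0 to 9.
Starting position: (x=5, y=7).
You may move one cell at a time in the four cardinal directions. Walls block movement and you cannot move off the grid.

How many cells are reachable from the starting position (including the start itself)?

BFS flood-fill from (x=5, y=7):
  Distance 0: (x=5, y=7)
  Distance 1: (x=5, y=6), (x=6, y=7), (x=5, y=8)
  Distance 2: (x=5, y=5), (x=4, y=6), (x=6, y=8), (x=5, y=9)
  Distance 3: (x=5, y=4), (x=6, y=5), (x=3, y=6), (x=4, y=9), (x=6, y=9)
  Distance 4: (x=4, y=4), (x=3, y=5), (x=2, y=6), (x=3, y=7), (x=3, y=9)
  Distance 5: (x=4, y=3), (x=3, y=4), (x=2, y=5), (x=1, y=6), (x=3, y=8), (x=2, y=9)
  Distance 6: (x=4, y=2), (x=1, y=5), (x=0, y=6), (x=1, y=7), (x=2, y=8), (x=1, y=9)
  Distance 7: (x=4, y=1), (x=3, y=2), (x=5, y=2), (x=1, y=4), (x=0, y=5), (x=0, y=7), (x=1, y=8)
  Distance 8: (x=4, y=0), (x=3, y=1), (x=5, y=1), (x=6, y=2), (x=1, y=3), (x=0, y=4), (x=0, y=8)
  Distance 9: (x=3, y=0), (x=5, y=0), (x=2, y=1), (x=2, y=3), (x=6, y=3)
Total reachable: 49 (grid has 53 open cells total)

Answer: Reachable cells: 49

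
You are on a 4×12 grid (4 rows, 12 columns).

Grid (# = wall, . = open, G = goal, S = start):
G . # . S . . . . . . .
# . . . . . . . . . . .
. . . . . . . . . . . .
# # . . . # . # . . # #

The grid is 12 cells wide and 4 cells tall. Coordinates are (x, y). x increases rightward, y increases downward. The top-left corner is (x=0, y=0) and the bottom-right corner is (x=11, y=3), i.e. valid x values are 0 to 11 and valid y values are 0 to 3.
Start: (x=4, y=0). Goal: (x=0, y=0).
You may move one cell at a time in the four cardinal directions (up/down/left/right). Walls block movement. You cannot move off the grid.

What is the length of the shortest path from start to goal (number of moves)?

Answer: Shortest path length: 6

Derivation:
BFS from (x=4, y=0) until reaching (x=0, y=0):
  Distance 0: (x=4, y=0)
  Distance 1: (x=3, y=0), (x=5, y=0), (x=4, y=1)
  Distance 2: (x=6, y=0), (x=3, y=1), (x=5, y=1), (x=4, y=2)
  Distance 3: (x=7, y=0), (x=2, y=1), (x=6, y=1), (x=3, y=2), (x=5, y=2), (x=4, y=3)
  Distance 4: (x=8, y=0), (x=1, y=1), (x=7, y=1), (x=2, y=2), (x=6, y=2), (x=3, y=3)
  Distance 5: (x=1, y=0), (x=9, y=0), (x=8, y=1), (x=1, y=2), (x=7, y=2), (x=2, y=3), (x=6, y=3)
  Distance 6: (x=0, y=0), (x=10, y=0), (x=9, y=1), (x=0, y=2), (x=8, y=2)  <- goal reached here
One shortest path (6 moves): (x=4, y=0) -> (x=3, y=0) -> (x=3, y=1) -> (x=2, y=1) -> (x=1, y=1) -> (x=1, y=0) -> (x=0, y=0)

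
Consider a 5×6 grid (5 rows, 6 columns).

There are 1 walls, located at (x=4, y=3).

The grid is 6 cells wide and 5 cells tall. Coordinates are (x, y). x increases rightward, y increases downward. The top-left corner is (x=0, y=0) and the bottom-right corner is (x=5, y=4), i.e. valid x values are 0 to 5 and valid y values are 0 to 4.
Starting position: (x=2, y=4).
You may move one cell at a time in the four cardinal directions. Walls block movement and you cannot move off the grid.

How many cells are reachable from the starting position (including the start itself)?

BFS flood-fill from (x=2, y=4):
  Distance 0: (x=2, y=4)
  Distance 1: (x=2, y=3), (x=1, y=4), (x=3, y=4)
  Distance 2: (x=2, y=2), (x=1, y=3), (x=3, y=3), (x=0, y=4), (x=4, y=4)
  Distance 3: (x=2, y=1), (x=1, y=2), (x=3, y=2), (x=0, y=3), (x=5, y=4)
  Distance 4: (x=2, y=0), (x=1, y=1), (x=3, y=1), (x=0, y=2), (x=4, y=2), (x=5, y=3)
  Distance 5: (x=1, y=0), (x=3, y=0), (x=0, y=1), (x=4, y=1), (x=5, y=2)
  Distance 6: (x=0, y=0), (x=4, y=0), (x=5, y=1)
  Distance 7: (x=5, y=0)
Total reachable: 29 (grid has 29 open cells total)

Answer: Reachable cells: 29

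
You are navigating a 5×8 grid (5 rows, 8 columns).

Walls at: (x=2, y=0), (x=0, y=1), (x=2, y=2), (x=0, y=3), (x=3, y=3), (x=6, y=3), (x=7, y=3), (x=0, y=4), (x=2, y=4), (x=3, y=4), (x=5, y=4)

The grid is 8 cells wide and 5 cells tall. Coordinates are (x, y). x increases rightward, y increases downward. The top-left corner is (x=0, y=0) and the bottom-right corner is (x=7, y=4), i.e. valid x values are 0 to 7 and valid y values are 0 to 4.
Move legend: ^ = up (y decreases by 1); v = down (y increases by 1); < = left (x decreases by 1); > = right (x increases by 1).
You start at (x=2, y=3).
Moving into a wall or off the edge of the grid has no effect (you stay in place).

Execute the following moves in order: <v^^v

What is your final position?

Answer: Final position: (x=1, y=3)

Derivation:
Start: (x=2, y=3)
  < (left): (x=2, y=3) -> (x=1, y=3)
  v (down): (x=1, y=3) -> (x=1, y=4)
  ^ (up): (x=1, y=4) -> (x=1, y=3)
  ^ (up): (x=1, y=3) -> (x=1, y=2)
  v (down): (x=1, y=2) -> (x=1, y=3)
Final: (x=1, y=3)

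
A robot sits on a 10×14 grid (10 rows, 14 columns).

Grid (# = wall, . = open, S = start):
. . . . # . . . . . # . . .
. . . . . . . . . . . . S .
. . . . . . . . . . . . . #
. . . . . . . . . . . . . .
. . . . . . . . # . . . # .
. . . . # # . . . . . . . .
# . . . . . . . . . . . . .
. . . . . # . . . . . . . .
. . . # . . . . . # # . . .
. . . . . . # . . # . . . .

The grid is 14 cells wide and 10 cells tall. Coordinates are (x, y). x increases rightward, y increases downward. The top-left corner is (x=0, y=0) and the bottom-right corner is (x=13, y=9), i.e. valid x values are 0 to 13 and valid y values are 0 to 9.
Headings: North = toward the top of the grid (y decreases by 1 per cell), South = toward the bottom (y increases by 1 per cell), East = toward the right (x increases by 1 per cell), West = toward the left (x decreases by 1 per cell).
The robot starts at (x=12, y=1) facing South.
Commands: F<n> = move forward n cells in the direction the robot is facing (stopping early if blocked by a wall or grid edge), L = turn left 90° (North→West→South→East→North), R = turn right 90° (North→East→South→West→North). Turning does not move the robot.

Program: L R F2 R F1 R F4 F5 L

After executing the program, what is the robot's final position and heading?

Start: (x=12, y=1), facing South
  L: turn left, now facing East
  R: turn right, now facing South
  F2: move forward 2, now at (x=12, y=3)
  R: turn right, now facing West
  F1: move forward 1, now at (x=11, y=3)
  R: turn right, now facing North
  F4: move forward 3/4 (blocked), now at (x=11, y=0)
  F5: move forward 0/5 (blocked), now at (x=11, y=0)
  L: turn left, now facing West
Final: (x=11, y=0), facing West

Answer: Final position: (x=11, y=0), facing West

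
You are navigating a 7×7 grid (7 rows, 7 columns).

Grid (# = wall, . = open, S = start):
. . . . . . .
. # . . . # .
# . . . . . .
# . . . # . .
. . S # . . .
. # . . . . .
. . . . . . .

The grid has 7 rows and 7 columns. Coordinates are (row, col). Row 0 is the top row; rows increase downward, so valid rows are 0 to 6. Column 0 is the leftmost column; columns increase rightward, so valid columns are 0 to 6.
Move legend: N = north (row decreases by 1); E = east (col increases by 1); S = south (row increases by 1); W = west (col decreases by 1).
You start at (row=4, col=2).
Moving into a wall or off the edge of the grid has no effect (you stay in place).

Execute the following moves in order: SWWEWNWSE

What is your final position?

Start: (row=4, col=2)
  S (south): (row=4, col=2) -> (row=5, col=2)
  W (west): blocked, stay at (row=5, col=2)
  W (west): blocked, stay at (row=5, col=2)
  E (east): (row=5, col=2) -> (row=5, col=3)
  W (west): (row=5, col=3) -> (row=5, col=2)
  N (north): (row=5, col=2) -> (row=4, col=2)
  W (west): (row=4, col=2) -> (row=4, col=1)
  S (south): blocked, stay at (row=4, col=1)
  E (east): (row=4, col=1) -> (row=4, col=2)
Final: (row=4, col=2)

Answer: Final position: (row=4, col=2)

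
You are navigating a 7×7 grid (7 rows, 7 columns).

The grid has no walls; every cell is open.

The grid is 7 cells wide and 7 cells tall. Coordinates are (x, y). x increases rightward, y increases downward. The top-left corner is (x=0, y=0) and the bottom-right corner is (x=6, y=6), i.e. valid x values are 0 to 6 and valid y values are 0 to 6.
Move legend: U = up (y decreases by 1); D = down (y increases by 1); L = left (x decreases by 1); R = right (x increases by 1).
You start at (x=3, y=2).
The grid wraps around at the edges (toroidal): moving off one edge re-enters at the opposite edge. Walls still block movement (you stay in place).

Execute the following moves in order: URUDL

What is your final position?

Start: (x=3, y=2)
  U (up): (x=3, y=2) -> (x=3, y=1)
  R (right): (x=3, y=1) -> (x=4, y=1)
  U (up): (x=4, y=1) -> (x=4, y=0)
  D (down): (x=4, y=0) -> (x=4, y=1)
  L (left): (x=4, y=1) -> (x=3, y=1)
Final: (x=3, y=1)

Answer: Final position: (x=3, y=1)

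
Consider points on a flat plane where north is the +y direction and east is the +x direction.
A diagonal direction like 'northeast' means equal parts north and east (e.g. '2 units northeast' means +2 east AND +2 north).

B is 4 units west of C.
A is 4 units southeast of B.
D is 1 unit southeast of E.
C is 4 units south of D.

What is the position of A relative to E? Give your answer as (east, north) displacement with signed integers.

Answer: A is at (east=1, north=-9) relative to E.

Derivation:
Place E at the origin (east=0, north=0).
  D is 1 unit southeast of E: delta (east=+1, north=-1); D at (east=1, north=-1).
  C is 4 units south of D: delta (east=+0, north=-4); C at (east=1, north=-5).
  B is 4 units west of C: delta (east=-4, north=+0); B at (east=-3, north=-5).
  A is 4 units southeast of B: delta (east=+4, north=-4); A at (east=1, north=-9).
Therefore A relative to E: (east=1, north=-9).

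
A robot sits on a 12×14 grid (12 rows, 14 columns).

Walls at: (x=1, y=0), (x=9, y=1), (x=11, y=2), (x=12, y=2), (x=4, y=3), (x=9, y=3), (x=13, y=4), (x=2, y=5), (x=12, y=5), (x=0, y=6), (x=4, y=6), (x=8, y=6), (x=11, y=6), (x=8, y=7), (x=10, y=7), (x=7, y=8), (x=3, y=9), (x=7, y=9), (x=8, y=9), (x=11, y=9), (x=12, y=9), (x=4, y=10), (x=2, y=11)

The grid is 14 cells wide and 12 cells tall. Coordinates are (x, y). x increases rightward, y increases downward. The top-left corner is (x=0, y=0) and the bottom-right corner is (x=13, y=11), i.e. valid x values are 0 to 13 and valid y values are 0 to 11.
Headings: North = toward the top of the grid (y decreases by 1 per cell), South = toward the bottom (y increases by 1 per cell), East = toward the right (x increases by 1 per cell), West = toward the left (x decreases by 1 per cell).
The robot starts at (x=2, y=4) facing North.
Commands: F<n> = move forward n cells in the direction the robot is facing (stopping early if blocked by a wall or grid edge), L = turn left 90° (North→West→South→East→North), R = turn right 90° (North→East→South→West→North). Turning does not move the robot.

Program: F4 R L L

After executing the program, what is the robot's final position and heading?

Answer: Final position: (x=2, y=0), facing West

Derivation:
Start: (x=2, y=4), facing North
  F4: move forward 4, now at (x=2, y=0)
  R: turn right, now facing East
  L: turn left, now facing North
  L: turn left, now facing West
Final: (x=2, y=0), facing West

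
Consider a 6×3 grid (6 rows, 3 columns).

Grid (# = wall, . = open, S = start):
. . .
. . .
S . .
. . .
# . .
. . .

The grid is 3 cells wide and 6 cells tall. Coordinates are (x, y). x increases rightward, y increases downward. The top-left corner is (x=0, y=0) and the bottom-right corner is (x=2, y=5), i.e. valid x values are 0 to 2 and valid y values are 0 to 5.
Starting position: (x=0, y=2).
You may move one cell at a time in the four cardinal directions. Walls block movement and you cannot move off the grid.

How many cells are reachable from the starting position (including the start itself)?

Answer: Reachable cells: 17

Derivation:
BFS flood-fill from (x=0, y=2):
  Distance 0: (x=0, y=2)
  Distance 1: (x=0, y=1), (x=1, y=2), (x=0, y=3)
  Distance 2: (x=0, y=0), (x=1, y=1), (x=2, y=2), (x=1, y=3)
  Distance 3: (x=1, y=0), (x=2, y=1), (x=2, y=3), (x=1, y=4)
  Distance 4: (x=2, y=0), (x=2, y=4), (x=1, y=5)
  Distance 5: (x=0, y=5), (x=2, y=5)
Total reachable: 17 (grid has 17 open cells total)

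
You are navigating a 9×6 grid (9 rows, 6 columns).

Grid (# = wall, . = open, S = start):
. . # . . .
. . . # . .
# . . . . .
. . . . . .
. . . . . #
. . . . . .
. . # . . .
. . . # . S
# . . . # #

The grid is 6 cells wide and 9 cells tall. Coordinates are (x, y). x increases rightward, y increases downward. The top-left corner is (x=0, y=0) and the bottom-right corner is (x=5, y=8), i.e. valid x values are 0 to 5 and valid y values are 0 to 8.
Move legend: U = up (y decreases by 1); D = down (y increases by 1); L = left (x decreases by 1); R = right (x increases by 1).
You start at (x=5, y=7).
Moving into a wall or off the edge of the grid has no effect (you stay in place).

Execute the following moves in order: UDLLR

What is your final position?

Start: (x=5, y=7)
  U (up): (x=5, y=7) -> (x=5, y=6)
  D (down): (x=5, y=6) -> (x=5, y=7)
  L (left): (x=5, y=7) -> (x=4, y=7)
  L (left): blocked, stay at (x=4, y=7)
  R (right): (x=4, y=7) -> (x=5, y=7)
Final: (x=5, y=7)

Answer: Final position: (x=5, y=7)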